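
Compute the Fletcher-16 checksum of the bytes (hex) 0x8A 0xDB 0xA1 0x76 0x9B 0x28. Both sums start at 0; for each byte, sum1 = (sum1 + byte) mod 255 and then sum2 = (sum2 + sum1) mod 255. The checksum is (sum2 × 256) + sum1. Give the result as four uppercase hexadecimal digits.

D342

Running sums (mod 255):
  after byte 0 (0x8A): sum1=138, sum2=138
  after byte 1 (0xDB): sum1=102, sum2=240
  after byte 2 (0xA1): sum1=8, sum2=248
  after byte 3 (0x76): sum1=126, sum2=119
  after byte 4 (0x9B): sum1=26, sum2=145
  after byte 5 (0x28): sum1=66, sum2=211
Checksum = sum2·256 + sum1 = 211·256 + 66 = 54082 = 0xD342.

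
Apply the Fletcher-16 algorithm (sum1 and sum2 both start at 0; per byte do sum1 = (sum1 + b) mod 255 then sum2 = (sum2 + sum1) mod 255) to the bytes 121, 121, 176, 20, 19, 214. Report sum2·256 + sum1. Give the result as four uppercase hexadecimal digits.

Running sums (mod 255):
  after byte 0 (121): sum1=121, sum2=121
  after byte 1 (121): sum1=242, sum2=108
  after byte 2 (176): sum1=163, sum2=16
  after byte 3 (20): sum1=183, sum2=199
  after byte 4 (19): sum1=202, sum2=146
  after byte 5 (214): sum1=161, sum2=52
Checksum = sum2·256 + sum1 = 52·256 + 161 = 13473 = 0x34A1.

34A1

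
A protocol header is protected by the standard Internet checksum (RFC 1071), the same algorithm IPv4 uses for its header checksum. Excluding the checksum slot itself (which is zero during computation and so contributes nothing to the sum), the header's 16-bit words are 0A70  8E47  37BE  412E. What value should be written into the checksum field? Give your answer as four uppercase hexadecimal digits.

EE5B

One's-complement addition (fold any carry out of bit 15 back into bit 0):
  0x0A70 + 0x8E47 = 0x098B7
  0x98B7 + 0x37BE = 0x0D075
  0xD075 + 0x412E = 0x111A3 → wrap carry → 0x11A4
One's-complement sum = 0x11A4.
Checksum = ~0x11A4 & 0xFFFF = 0xEE5B.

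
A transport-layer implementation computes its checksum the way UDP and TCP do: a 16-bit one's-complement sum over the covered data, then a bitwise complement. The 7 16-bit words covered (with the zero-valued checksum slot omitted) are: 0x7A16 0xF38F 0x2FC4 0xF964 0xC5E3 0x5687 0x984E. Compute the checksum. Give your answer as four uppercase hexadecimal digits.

B476

One's-complement addition (fold any carry out of bit 15 back into bit 0):
  0x7A16 + 0xF38F = 0x16DA5 → wrap carry → 0x6DA6
  0x6DA6 + 0x2FC4 = 0x09D6A
  0x9D6A + 0xF964 = 0x196CE → wrap carry → 0x96CF
  0x96CF + 0xC5E3 = 0x15CB2 → wrap carry → 0x5CB3
  0x5CB3 + 0x5687 = 0x0B33A
  0xB33A + 0x984E = 0x14B88 → wrap carry → 0x4B89
One's-complement sum = 0x4B89.
Checksum = ~0x4B89 & 0xFFFF = 0xB476.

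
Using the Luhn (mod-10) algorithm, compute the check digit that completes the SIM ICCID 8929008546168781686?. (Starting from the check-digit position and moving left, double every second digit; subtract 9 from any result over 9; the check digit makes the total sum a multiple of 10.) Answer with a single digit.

Partial digits right→left: 6 8 6 1 8 7 8 6 1 6 4 5 8 0 0 9 2 9 8
Double every second digit counting from the check-digit position (so the 1st, 3rd, 5th, ... of the partial from the right).
  doubled (with −9 where >9): 3 3 7 7 2 8 7 0 4 7 → sum 48
  kept as-is: 8 1 7 6 6 5 0 9 9 → sum 51
Total = 48 + 51 = 99.
Check digit = (10 − (99 mod 10)) mod 10 = 1.

1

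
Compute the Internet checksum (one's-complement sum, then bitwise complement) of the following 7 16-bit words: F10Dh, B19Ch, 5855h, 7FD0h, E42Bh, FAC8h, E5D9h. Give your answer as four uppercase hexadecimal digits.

C060

One's-complement addition (fold any carry out of bit 15 back into bit 0):
  0xF10D + 0xB19C = 0x1A2A9 → wrap carry → 0xA2AA
  0xA2AA + 0x5855 = 0x0FAFF
  0xFAFF + 0x7FD0 = 0x17ACF → wrap carry → 0x7AD0
  0x7AD0 + 0xE42B = 0x15EFB → wrap carry → 0x5EFC
  0x5EFC + 0xFAC8 = 0x159C4 → wrap carry → 0x59C5
  0x59C5 + 0xE5D9 = 0x13F9E → wrap carry → 0x3F9F
One's-complement sum = 0x3F9F.
Checksum = ~0x3F9F & 0xFFFF = 0xC060.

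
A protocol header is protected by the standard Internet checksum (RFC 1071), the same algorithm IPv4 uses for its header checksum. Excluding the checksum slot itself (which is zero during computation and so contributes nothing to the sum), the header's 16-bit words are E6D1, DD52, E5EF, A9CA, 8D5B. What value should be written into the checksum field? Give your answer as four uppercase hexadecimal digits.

One's-complement addition (fold any carry out of bit 15 back into bit 0):
  0xE6D1 + 0xDD52 = 0x1C423 → wrap carry → 0xC424
  0xC424 + 0xE5EF = 0x1AA13 → wrap carry → 0xAA14
  0xAA14 + 0xA9CA = 0x153DE → wrap carry → 0x53DF
  0x53DF + 0x8D5B = 0x0E13A
One's-complement sum = 0xE13A.
Checksum = ~0xE13A & 0xFFFF = 0x1EC5.

1EC5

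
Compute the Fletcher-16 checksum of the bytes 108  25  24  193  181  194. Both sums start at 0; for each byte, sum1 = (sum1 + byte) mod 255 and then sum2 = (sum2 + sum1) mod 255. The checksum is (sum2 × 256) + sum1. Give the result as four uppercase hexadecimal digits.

Running sums (mod 255):
  after byte 0 (108): sum1=108, sum2=108
  after byte 1 (25): sum1=133, sum2=241
  after byte 2 (24): sum1=157, sum2=143
  after byte 3 (193): sum1=95, sum2=238
  after byte 4 (181): sum1=21, sum2=4
  after byte 5 (194): sum1=215, sum2=219
Checksum = sum2·256 + sum1 = 219·256 + 215 = 56279 = 0xDBD7.

DBD7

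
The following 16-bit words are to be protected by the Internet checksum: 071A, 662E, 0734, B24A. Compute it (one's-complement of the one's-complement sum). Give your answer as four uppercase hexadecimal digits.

D938

One's-complement addition (fold any carry out of bit 15 back into bit 0):
  0x071A + 0x662E = 0x06D48
  0x6D48 + 0x0734 = 0x0747C
  0x747C + 0xB24A = 0x126C6 → wrap carry → 0x26C7
One's-complement sum = 0x26C7.
Checksum = ~0x26C7 & 0xFFFF = 0xD938.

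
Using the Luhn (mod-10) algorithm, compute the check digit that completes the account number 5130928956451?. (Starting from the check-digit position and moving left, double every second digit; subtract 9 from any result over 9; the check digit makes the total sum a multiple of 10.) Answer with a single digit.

3

Partial digits right→left: 1 5 4 6 5 9 8 2 9 0 3 1 5
Double every second digit counting from the check-digit position (so the 1st, 3rd, 5th, ... of the partial from the right).
  doubled (with −9 where >9): 2 8 1 7 9 6 1 → sum 34
  kept as-is: 5 6 9 2 0 1 → sum 23
Total = 34 + 23 = 57.
Check digit = (10 − (57 mod 10)) mod 10 = 3.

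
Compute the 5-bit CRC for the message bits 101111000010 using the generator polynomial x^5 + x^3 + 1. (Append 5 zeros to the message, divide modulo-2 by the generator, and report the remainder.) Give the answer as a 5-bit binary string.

11001

Append 5 zeros: 10111100001000000. Divide by 101001 (XOR where the leading bit is 1):
  pos 0: 101111 XOR 101001 = 000110
  pos 3: 110000 XOR 101001 = 011001
  pos 4: 110010 XOR 101001 = 011011
  pos 5: 110111 XOR 101001 = 011110
  pos 6: 111100 XOR 101001 = 010101
  pos 7: 101010 XOR 101001 = 000011
  pos 11: 110000 XOR 101001 = 011001
Remainder (last 5 bits) = 11001. This is the CRC / FCS.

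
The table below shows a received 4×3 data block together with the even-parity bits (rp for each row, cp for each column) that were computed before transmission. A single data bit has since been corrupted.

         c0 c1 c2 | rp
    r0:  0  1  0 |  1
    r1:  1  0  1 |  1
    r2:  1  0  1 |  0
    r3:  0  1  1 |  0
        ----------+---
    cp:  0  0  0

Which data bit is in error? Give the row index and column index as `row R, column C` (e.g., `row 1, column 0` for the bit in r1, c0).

row 1, column 2

Recompute each row's even parity and compare to rp:
  r0: data parity 1, sent rp 1 → ok
  r1: data parity 0, sent rp 1 → mismatch
  r2: data parity 0, sent rp 0 → ok
  r3: data parity 0, sent rp 0 → ok
Recompute each column's even parity and compare to cp:
  c0: data parity 0, sent cp 0 → ok
  c1: data parity 0, sent cp 0 → ok
  c2: data parity 1, sent cp 0 → mismatch
Exactly one row (r1) and one column (c2) fail → the flipped bit is at their intersection.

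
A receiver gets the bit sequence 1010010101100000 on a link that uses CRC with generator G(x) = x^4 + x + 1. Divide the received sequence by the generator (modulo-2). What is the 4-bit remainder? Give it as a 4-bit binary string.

Modulo-2 division of 1010010101100000 by 10011:
  pos 0: 10100 XOR 10011 = 00111
  pos 2: 11110 XOR 10011 = 01101
  pos 3: 11011 XOR 10011 = 01000
  pos 4: 10000 XOR 10011 = 00011
  pos 7: 11110 XOR 10011 = 01101
  pos 8: 11010 XOR 10011 = 01001
  pos 9: 10010 XOR 10011 = 00001
Remainder = 0100 (nonzero — an error is detected).

0100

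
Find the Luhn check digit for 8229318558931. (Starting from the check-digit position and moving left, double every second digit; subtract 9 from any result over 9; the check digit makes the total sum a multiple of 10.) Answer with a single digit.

Partial digits right→left: 1 3 9 8 5 5 8 1 3 9 2 2 8
Double every second digit counting from the check-digit position (so the 1st, 3rd, 5th, ... of the partial from the right).
  doubled (with −9 where >9): 2 9 1 7 6 4 7 → sum 36
  kept as-is: 3 8 5 1 9 2 → sum 28
Total = 36 + 28 = 64.
Check digit = (10 − (64 mod 10)) mod 10 = 6.

6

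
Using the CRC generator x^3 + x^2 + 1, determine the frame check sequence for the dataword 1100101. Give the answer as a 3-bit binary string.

Append 3 zeros: 1100101000. Divide by 1101 (XOR where the leading bit is 1):
  pos 0: 1100 XOR 1101 = 0001
  pos 3: 1101 XOR 1101 = 0000
Remainder (last 3 bits) = 000. This is the CRC / FCS.

000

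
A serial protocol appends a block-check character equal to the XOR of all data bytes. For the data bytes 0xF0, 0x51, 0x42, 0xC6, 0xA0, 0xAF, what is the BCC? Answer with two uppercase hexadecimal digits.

2A

XOR the bytes together:
  start with 0xF0
  0xF0 ⊕ 0x51 = 0xA1
  0xA1 ⊕ 0x42 = 0xE3
  0xE3 ⊕ 0xC6 = 0x25
  0x25 ⊕ 0xA0 = 0x85
  0x85 ⊕ 0xAF = 0x2A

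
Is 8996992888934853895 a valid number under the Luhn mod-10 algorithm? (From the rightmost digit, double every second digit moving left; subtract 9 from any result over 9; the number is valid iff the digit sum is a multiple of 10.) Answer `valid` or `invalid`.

From the right, keep odd positions and double even positions (subtract 9 from any doubled value over 9):
  doubled (positions 2,4,...): 9 6 7 6 7 7 9 3 9 → sum 63
  kept (positions 1,3,...): 5 8 5 4 9 8 2 9 9 8 → sum 67
Total = 130.
130 mod 10 = 0, so the number is valid.

valid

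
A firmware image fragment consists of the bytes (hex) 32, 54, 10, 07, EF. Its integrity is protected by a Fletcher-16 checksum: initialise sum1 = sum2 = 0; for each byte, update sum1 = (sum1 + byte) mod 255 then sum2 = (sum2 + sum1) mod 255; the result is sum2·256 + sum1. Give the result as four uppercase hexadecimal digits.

7A8D

Running sums (mod 255):
  after byte 0 (32): sum1=50, sum2=50
  after byte 1 (54): sum1=134, sum2=184
  after byte 2 (10): sum1=150, sum2=79
  after byte 3 (07): sum1=157, sum2=236
  after byte 4 (EF): sum1=141, sum2=122
Checksum = sum2·256 + sum1 = 122·256 + 141 = 31373 = 0x7A8D.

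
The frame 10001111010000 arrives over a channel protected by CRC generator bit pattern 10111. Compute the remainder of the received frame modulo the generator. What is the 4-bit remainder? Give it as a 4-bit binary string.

Modulo-2 division of 10001111010000 by 10111:
  pos 0: 10001 XOR 10111 = 00110
  pos 2: 11011 XOR 10111 = 01100
  pos 3: 11001 XOR 10111 = 01110
  pos 4: 11100 XOR 10111 = 01011
  pos 5: 10111 XOR 10111 = 00000
Remainder = 0000 (zero — the frame passes the CRC check).

0000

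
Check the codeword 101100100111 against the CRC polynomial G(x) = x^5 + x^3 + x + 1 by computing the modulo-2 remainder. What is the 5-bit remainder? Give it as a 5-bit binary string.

Modulo-2 division of 101100100111 by 101011:
  pos 0: 101100 XOR 101011 = 000111
  pos 3: 111100 XOR 101011 = 010111
  pos 4: 101111 XOR 101011 = 000100
Remainder = 10011 (nonzero — an error is detected).

10011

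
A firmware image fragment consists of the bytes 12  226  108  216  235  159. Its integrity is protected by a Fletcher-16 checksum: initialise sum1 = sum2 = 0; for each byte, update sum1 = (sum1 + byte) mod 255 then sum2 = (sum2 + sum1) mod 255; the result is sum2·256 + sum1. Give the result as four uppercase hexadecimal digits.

6ABF

Running sums (mod 255):
  after byte 0 (12): sum1=12, sum2=12
  after byte 1 (226): sum1=238, sum2=250
  after byte 2 (108): sum1=91, sum2=86
  after byte 3 (216): sum1=52, sum2=138
  after byte 4 (235): sum1=32, sum2=170
  after byte 5 (159): sum1=191, sum2=106
Checksum = sum2·256 + sum1 = 106·256 + 191 = 27327 = 0x6ABF.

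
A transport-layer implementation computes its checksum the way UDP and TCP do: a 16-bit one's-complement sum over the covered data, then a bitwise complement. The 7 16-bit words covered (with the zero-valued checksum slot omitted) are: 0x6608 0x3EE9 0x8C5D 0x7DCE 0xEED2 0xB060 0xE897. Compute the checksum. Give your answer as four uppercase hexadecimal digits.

C916

One's-complement addition (fold any carry out of bit 15 back into bit 0):
  0x6608 + 0x3EE9 = 0x0A4F1
  0xA4F1 + 0x8C5D = 0x1314E → wrap carry → 0x314F
  0x314F + 0x7DCE = 0x0AF1D
  0xAF1D + 0xEED2 = 0x19DEF → wrap carry → 0x9DF0
  0x9DF0 + 0xB060 = 0x14E50 → wrap carry → 0x4E51
  0x4E51 + 0xE897 = 0x136E8 → wrap carry → 0x36E9
One's-complement sum = 0x36E9.
Checksum = ~0x36E9 & 0xFFFF = 0xC916.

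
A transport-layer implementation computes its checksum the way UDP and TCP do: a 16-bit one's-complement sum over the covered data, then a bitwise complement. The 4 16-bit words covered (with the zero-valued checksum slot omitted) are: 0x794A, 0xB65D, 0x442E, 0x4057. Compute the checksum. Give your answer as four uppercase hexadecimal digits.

4BD2

One's-complement addition (fold any carry out of bit 15 back into bit 0):
  0x794A + 0xB65D = 0x12FA7 → wrap carry → 0x2FA8
  0x2FA8 + 0x442E = 0x073D6
  0x73D6 + 0x4057 = 0x0B42D
One's-complement sum = 0xB42D.
Checksum = ~0xB42D & 0xFFFF = 0x4BD2.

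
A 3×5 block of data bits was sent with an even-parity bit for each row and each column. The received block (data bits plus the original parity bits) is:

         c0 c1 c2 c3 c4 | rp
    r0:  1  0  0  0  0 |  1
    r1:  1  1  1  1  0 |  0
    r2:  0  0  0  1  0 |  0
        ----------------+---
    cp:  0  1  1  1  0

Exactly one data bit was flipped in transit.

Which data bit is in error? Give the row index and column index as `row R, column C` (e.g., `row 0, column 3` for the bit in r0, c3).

row 2, column 3

Recompute each row's even parity and compare to rp:
  r0: data parity 1, sent rp 1 → ok
  r1: data parity 0, sent rp 0 → ok
  r2: data parity 1, sent rp 0 → mismatch
Recompute each column's even parity and compare to cp:
  c0: data parity 0, sent cp 0 → ok
  c1: data parity 1, sent cp 1 → ok
  c2: data parity 1, sent cp 1 → ok
  c3: data parity 0, sent cp 1 → mismatch
  c4: data parity 0, sent cp 0 → ok
Exactly one row (r2) and one column (c3) fail → the flipped bit is at their intersection.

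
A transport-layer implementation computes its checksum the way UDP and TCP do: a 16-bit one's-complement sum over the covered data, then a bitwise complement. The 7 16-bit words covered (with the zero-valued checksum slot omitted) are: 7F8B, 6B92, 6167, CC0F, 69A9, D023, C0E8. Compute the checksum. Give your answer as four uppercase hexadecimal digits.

One's-complement addition (fold any carry out of bit 15 back into bit 0):
  0x7F8B + 0x6B92 = 0x0EB1D
  0xEB1D + 0x6167 = 0x14C84 → wrap carry → 0x4C85
  0x4C85 + 0xCC0F = 0x11894 → wrap carry → 0x1895
  0x1895 + 0x69A9 = 0x0823E
  0x823E + 0xD023 = 0x15261 → wrap carry → 0x5262
  0x5262 + 0xC0E8 = 0x1134A → wrap carry → 0x134B
One's-complement sum = 0x134B.
Checksum = ~0x134B & 0xFFFF = 0xECB4.

ECB4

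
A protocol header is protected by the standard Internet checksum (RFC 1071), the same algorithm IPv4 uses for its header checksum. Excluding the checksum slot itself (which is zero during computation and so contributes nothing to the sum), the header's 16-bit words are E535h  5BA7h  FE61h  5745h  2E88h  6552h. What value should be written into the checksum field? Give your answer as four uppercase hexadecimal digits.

One's-complement addition (fold any carry out of bit 15 back into bit 0):
  0xE535 + 0x5BA7 = 0x140DC → wrap carry → 0x40DD
  0x40DD + 0xFE61 = 0x13F3E → wrap carry → 0x3F3F
  0x3F3F + 0x5745 = 0x09684
  0x9684 + 0x2E88 = 0x0C50C
  0xC50C + 0x6552 = 0x12A5E → wrap carry → 0x2A5F
One's-complement sum = 0x2A5F.
Checksum = ~0x2A5F & 0xFFFF = 0xD5A0.

D5A0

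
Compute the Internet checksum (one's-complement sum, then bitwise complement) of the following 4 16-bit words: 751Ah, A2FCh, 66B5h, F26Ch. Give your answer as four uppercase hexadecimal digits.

8EC6

One's-complement addition (fold any carry out of bit 15 back into bit 0):
  0x751A + 0xA2FC = 0x11816 → wrap carry → 0x1817
  0x1817 + 0x66B5 = 0x07ECC
  0x7ECC + 0xF26C = 0x17138 → wrap carry → 0x7139
One's-complement sum = 0x7139.
Checksum = ~0x7139 & 0xFFFF = 0x8EC6.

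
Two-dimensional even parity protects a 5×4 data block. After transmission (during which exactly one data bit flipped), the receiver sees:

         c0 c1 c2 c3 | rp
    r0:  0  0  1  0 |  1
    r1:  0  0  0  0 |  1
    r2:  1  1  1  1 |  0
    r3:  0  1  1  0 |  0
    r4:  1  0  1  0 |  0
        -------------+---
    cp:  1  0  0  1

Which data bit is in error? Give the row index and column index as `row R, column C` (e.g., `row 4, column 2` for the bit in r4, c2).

row 1, column 0

Recompute each row's even parity and compare to rp:
  r0: data parity 1, sent rp 1 → ok
  r1: data parity 0, sent rp 1 → mismatch
  r2: data parity 0, sent rp 0 → ok
  r3: data parity 0, sent rp 0 → ok
  r4: data parity 0, sent rp 0 → ok
Recompute each column's even parity and compare to cp:
  c0: data parity 0, sent cp 1 → mismatch
  c1: data parity 0, sent cp 0 → ok
  c2: data parity 0, sent cp 0 → ok
  c3: data parity 1, sent cp 1 → ok
Exactly one row (r1) and one column (c0) fail → the flipped bit is at their intersection.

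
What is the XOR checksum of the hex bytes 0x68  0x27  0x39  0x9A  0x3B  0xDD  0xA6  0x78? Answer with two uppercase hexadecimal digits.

XOR the bytes together:
  start with 0x68
  0x68 ⊕ 0x27 = 0x4F
  0x4F ⊕ 0x39 = 0x76
  0x76 ⊕ 0x9A = 0xEC
  0xEC ⊕ 0x3B = 0xD7
  0xD7 ⊕ 0xDD = 0x0A
  0x0A ⊕ 0xA6 = 0xAC
  0xAC ⊕ 0x78 = 0xD4

D4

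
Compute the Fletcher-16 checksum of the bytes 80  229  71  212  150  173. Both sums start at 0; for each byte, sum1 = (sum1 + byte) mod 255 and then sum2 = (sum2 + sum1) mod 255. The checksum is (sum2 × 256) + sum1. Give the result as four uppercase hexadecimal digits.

D596

Running sums (mod 255):
  after byte 0 (80): sum1=80, sum2=80
  after byte 1 (229): sum1=54, sum2=134
  after byte 2 (71): sum1=125, sum2=4
  after byte 3 (212): sum1=82, sum2=86
  after byte 4 (150): sum1=232, sum2=63
  after byte 5 (173): sum1=150, sum2=213
Checksum = sum2·256 + sum1 = 213·256 + 150 = 54678 = 0xD596.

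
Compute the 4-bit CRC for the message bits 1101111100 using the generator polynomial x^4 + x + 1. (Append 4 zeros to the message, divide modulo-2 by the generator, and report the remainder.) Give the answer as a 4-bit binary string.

Append 4 zeros: 11011111000000. Divide by 10011 (XOR where the leading bit is 1):
  pos 0: 11011 XOR 10011 = 01000
  pos 1: 10001 XOR 10011 = 00010
  pos 4: 10110 XOR 10011 = 00101
  pos 6: 10100 XOR 10011 = 00111
  pos 8: 11100 XOR 10011 = 01111
  pos 9: 11110 XOR 10011 = 01101
Remainder (last 4 bits) = 1101. This is the CRC / FCS.

1101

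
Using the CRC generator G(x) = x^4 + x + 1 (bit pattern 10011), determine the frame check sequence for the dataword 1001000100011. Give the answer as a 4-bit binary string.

Append 4 zeros: 10010001000110000. Divide by 10011 (XOR where the leading bit is 1):
  pos 0: 10010 XOR 10011 = 00001
  pos 4: 10010 XOR 10011 = 00001
  pos 8: 10011 XOR 10011 = 00000
Remainder (last 4 bits) = 0000. This is the CRC / FCS.

0000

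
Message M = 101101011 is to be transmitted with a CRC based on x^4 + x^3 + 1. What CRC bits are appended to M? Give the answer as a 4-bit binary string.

1001

Append 4 zeros: 1011010110000. Divide by 11001 (XOR where the leading bit is 1):
  pos 0: 10110 XOR 11001 = 01111
  pos 1: 11111 XOR 11001 = 00110
  pos 3: 11001 XOR 11001 = 00000
  pos 8: 10000 XOR 11001 = 01001
Remainder (last 4 bits) = 1001. This is the CRC / FCS.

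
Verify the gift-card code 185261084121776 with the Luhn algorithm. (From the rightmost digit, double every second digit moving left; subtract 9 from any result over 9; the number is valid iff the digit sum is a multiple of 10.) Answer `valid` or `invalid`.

From the right, keep odd positions and double even positions (subtract 9 from any doubled value over 9):
  doubled (positions 2,4,...): 5 2 2 7 2 4 7 → sum 29
  kept (positions 1,3,...): 6 7 2 4 0 6 5 1 → sum 31
Total = 60.
60 mod 10 = 0, so the number is valid.

valid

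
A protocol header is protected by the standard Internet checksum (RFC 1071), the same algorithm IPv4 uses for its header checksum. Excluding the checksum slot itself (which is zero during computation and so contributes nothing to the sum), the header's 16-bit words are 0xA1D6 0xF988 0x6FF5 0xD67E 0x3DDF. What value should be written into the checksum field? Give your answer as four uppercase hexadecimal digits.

E04C

One's-complement addition (fold any carry out of bit 15 back into bit 0):
  0xA1D6 + 0xF988 = 0x19B5E → wrap carry → 0x9B5F
  0x9B5F + 0x6FF5 = 0x10B54 → wrap carry → 0x0B55
  0x0B55 + 0xD67E = 0x0E1D3
  0xE1D3 + 0x3DDF = 0x11FB2 → wrap carry → 0x1FB3
One's-complement sum = 0x1FB3.
Checksum = ~0x1FB3 & 0xFFFF = 0xE04C.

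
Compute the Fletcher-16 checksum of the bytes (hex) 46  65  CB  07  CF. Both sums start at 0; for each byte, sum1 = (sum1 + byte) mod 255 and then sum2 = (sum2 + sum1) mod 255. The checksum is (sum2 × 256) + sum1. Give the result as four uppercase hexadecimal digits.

364E

Running sums (mod 255):
  after byte 0 (46): sum1=70, sum2=70
  after byte 1 (65): sum1=171, sum2=241
  after byte 2 (CB): sum1=119, sum2=105
  after byte 3 (07): sum1=126, sum2=231
  after byte 4 (CF): sum1=78, sum2=54
Checksum = sum2·256 + sum1 = 54·256 + 78 = 13902 = 0x364E.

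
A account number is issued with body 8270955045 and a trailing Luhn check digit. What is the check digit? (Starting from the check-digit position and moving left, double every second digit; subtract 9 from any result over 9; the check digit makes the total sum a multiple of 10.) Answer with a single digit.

Partial digits right→left: 5 4 0 5 5 9 0 7 2 8
Double every second digit counting from the check-digit position (so the 1st, 3rd, 5th, ... of the partial from the right).
  doubled (with −9 where >9): 1 0 1 0 4 → sum 6
  kept as-is: 4 5 9 7 8 → sum 33
Total = 6 + 33 = 39.
Check digit = (10 − (39 mod 10)) mod 10 = 1.

1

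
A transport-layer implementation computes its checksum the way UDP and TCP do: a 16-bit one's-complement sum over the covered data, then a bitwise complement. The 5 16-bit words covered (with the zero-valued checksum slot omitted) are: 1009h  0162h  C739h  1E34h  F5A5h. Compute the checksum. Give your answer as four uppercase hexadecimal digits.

One's-complement addition (fold any carry out of bit 15 back into bit 0):
  0x1009 + 0x0162 = 0x0116B
  0x116B + 0xC739 = 0x0D8A4
  0xD8A4 + 0x1E34 = 0x0F6D8
  0xF6D8 + 0xF5A5 = 0x1EC7D → wrap carry → 0xEC7E
One's-complement sum = 0xEC7E.
Checksum = ~0xEC7E & 0xFFFF = 0x1381.

1381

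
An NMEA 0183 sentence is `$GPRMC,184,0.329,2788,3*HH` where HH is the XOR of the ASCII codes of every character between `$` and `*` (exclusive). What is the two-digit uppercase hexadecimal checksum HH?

66

XOR the ASCII codes of the payload characters:
  'G' = 0x47 → acc = 0x47
  'P' = 0x50 → acc = 0x17
  'R' = 0x52 → acc = 0x45
  'M' = 0x4D → acc = 0x08
  'C' = 0x43 → acc = 0x4B
  ',' = 0x2C → acc = 0x67
  '1' = 0x31 → acc = 0x56
  '8' = 0x38 → acc = 0x6E
  '4' = 0x34 → acc = 0x5A
  ',' = 0x2C → acc = 0x76
  '0' = 0x30 → acc = 0x46
  '.' = 0x2E → acc = 0x68
  '3' = 0x33 → acc = 0x5B
  '2' = 0x32 → acc = 0x69
  '9' = 0x39 → acc = 0x50
  ',' = 0x2C → acc = 0x7C
  '2' = 0x32 → acc = 0x4E
  '7' = 0x37 → acc = 0x79
  '8' = 0x38 → acc = 0x41
  '8' = 0x38 → acc = 0x79
  ',' = 0x2C → acc = 0x55
  '3' = 0x33 → acc = 0x66
Checksum = 0x66.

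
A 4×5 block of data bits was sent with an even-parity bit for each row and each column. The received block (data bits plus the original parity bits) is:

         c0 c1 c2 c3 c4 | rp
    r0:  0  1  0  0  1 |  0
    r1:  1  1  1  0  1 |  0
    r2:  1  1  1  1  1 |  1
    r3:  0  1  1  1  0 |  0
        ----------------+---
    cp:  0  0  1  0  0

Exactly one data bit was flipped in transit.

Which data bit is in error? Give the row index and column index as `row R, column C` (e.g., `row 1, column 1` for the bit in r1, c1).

row 3, column 4

Recompute each row's even parity and compare to rp:
  r0: data parity 0, sent rp 0 → ok
  r1: data parity 0, sent rp 0 → ok
  r2: data parity 1, sent rp 1 → ok
  r3: data parity 1, sent rp 0 → mismatch
Recompute each column's even parity and compare to cp:
  c0: data parity 0, sent cp 0 → ok
  c1: data parity 0, sent cp 0 → ok
  c2: data parity 1, sent cp 1 → ok
  c3: data parity 0, sent cp 0 → ok
  c4: data parity 1, sent cp 0 → mismatch
Exactly one row (r3) and one column (c4) fail → the flipped bit is at their intersection.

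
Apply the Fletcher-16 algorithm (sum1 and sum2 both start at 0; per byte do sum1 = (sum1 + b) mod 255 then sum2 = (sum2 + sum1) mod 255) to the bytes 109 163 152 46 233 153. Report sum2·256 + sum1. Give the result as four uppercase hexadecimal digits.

Running sums (mod 255):
  after byte 0 (109): sum1=109, sum2=109
  after byte 1 (163): sum1=17, sum2=126
  after byte 2 (152): sum1=169, sum2=40
  after byte 3 (46): sum1=215, sum2=0
  after byte 4 (233): sum1=193, sum2=193
  after byte 5 (153): sum1=91, sum2=29
Checksum = sum2·256 + sum1 = 29·256 + 91 = 7515 = 0x1D5B.

1D5B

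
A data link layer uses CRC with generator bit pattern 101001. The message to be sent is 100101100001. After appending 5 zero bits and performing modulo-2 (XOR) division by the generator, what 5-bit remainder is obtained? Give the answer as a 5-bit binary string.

01100

Append 5 zeros: 10010110000100000. Divide by 101001 (XOR where the leading bit is 1):
  pos 0: 100101 XOR 101001 = 001100
  pos 2: 110010 XOR 101001 = 011011
  pos 3: 110110 XOR 101001 = 011111
  pos 4: 111110 XOR 101001 = 010111
  pos 5: 101110 XOR 101001 = 000111
  pos 8: 111100 XOR 101001 = 010101
  pos 9: 101010 XOR 101001 = 000011
Remainder (last 5 bits) = 01100. This is the CRC / FCS.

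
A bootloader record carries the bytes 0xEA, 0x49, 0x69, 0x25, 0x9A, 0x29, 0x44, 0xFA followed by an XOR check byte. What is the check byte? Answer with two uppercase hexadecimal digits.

E2

XOR the bytes together:
  start with 0xEA
  0xEA ⊕ 0x49 = 0xA3
  0xA3 ⊕ 0x69 = 0xCA
  0xCA ⊕ 0x25 = 0xEF
  0xEF ⊕ 0x9A = 0x75
  0x75 ⊕ 0x29 = 0x5C
  0x5C ⊕ 0x44 = 0x18
  0x18 ⊕ 0xFA = 0xE2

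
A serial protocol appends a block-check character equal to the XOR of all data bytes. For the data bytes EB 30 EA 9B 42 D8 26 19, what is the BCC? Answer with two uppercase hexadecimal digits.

XOR the bytes together:
  start with 0xEB
  0xEB ⊕ 0x30 = 0xDB
  0xDB ⊕ 0xEA = 0x31
  0x31 ⊕ 0x9B = 0xAA
  0xAA ⊕ 0x42 = 0xE8
  0xE8 ⊕ 0xD8 = 0x30
  0x30 ⊕ 0x26 = 0x16
  0x16 ⊕ 0x19 = 0x0F

0F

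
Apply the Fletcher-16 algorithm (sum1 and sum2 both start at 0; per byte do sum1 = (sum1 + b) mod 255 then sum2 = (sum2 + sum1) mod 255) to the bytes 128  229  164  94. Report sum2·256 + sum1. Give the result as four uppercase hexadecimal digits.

Running sums (mod 255):
  after byte 0 (128): sum1=128, sum2=128
  after byte 1 (229): sum1=102, sum2=230
  after byte 2 (164): sum1=11, sum2=241
  after byte 3 (94): sum1=105, sum2=91
Checksum = sum2·256 + sum1 = 91·256 + 105 = 23401 = 0x5B69.

5B69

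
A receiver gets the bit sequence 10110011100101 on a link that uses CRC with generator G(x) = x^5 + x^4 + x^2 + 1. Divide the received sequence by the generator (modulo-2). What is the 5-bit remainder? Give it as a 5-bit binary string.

Modulo-2 division of 10110011100101 by 110101:
  pos 0: 101100 XOR 110101 = 011001
  pos 1: 110011 XOR 110101 = 000110
  pos 4: 110110 XOR 110101 = 000011
  pos 8: 110101 XOR 110101 = 000000
Remainder = 00000 (zero — the frame passes the CRC check).

00000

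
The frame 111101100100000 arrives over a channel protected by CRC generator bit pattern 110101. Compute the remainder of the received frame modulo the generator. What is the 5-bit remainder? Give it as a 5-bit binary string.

11111

Modulo-2 division of 111101100100000 by 110101:
  pos 0: 111101 XOR 110101 = 001000
  pos 2: 100010 XOR 110101 = 010111
  pos 3: 101110 XOR 110101 = 011011
  pos 4: 110111 XOR 110101 = 000010
  pos 8: 100000 XOR 110101 = 010101
  pos 9: 101010 XOR 110101 = 011111
Remainder = 11111 (nonzero — an error is detected).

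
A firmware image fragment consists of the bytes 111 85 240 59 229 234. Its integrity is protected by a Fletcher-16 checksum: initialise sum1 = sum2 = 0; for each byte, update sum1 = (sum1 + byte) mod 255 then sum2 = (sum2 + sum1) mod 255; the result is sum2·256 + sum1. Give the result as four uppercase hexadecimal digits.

73C1

Running sums (mod 255):
  after byte 0 (111): sum1=111, sum2=111
  after byte 1 (85): sum1=196, sum2=52
  after byte 2 (240): sum1=181, sum2=233
  after byte 3 (59): sum1=240, sum2=218
  after byte 4 (229): sum1=214, sum2=177
  after byte 5 (234): sum1=193, sum2=115
Checksum = sum2·256 + sum1 = 115·256 + 193 = 29633 = 0x73C1.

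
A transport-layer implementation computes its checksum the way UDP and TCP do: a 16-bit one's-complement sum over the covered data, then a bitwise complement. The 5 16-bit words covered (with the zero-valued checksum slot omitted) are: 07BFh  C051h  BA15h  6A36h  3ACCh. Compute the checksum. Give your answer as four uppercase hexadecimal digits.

D8D6

One's-complement addition (fold any carry out of bit 15 back into bit 0):
  0x07BF + 0xC051 = 0x0C810
  0xC810 + 0xBA15 = 0x18225 → wrap carry → 0x8226
  0x8226 + 0x6A36 = 0x0EC5C
  0xEC5C + 0x3ACC = 0x12728 → wrap carry → 0x2729
One's-complement sum = 0x2729.
Checksum = ~0x2729 & 0xFFFF = 0xD8D6.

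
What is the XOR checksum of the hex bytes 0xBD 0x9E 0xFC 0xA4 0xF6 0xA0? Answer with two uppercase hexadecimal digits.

2D

XOR the bytes together:
  start with 0xBD
  0xBD ⊕ 0x9E = 0x23
  0x23 ⊕ 0xFC = 0xDF
  0xDF ⊕ 0xA4 = 0x7B
  0x7B ⊕ 0xF6 = 0x8D
  0x8D ⊕ 0xA0 = 0x2D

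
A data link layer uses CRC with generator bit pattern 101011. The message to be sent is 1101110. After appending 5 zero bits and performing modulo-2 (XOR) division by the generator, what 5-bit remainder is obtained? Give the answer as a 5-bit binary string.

00001

Append 5 zeros: 110111000000. Divide by 101011 (XOR where the leading bit is 1):
  pos 0: 110111 XOR 101011 = 011100
  pos 1: 111000 XOR 101011 = 010011
  pos 2: 100110 XOR 101011 = 001101
  pos 4: 110100 XOR 101011 = 011111
  pos 5: 111110 XOR 101011 = 010101
  pos 6: 101010 XOR 101011 = 000001
Remainder (last 5 bits) = 00001. This is the CRC / FCS.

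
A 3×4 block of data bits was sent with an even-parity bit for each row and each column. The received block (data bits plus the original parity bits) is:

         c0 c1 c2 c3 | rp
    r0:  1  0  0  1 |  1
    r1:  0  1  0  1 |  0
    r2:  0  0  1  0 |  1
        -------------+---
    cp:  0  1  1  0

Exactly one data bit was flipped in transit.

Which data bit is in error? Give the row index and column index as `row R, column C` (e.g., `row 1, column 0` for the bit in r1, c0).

Recompute each row's even parity and compare to rp:
  r0: data parity 0, sent rp 1 → mismatch
  r1: data parity 0, sent rp 0 → ok
  r2: data parity 1, sent rp 1 → ok
Recompute each column's even parity and compare to cp:
  c0: data parity 1, sent cp 0 → mismatch
  c1: data parity 1, sent cp 1 → ok
  c2: data parity 1, sent cp 1 → ok
  c3: data parity 0, sent cp 0 → ok
Exactly one row (r0) and one column (c0) fail → the flipped bit is at their intersection.

row 0, column 0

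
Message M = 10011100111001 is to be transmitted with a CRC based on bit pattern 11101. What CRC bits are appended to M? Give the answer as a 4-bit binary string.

1010

Append 4 zeros: 100111001110010000. Divide by 11101 (XOR where the leading bit is 1):
  pos 0: 10011 XOR 11101 = 01110
  pos 1: 11101 XOR 11101 = 00000
  pos 8: 11100 XOR 11101 = 00001
  pos 12: 11000 XOR 11101 = 00101
Remainder (last 4 bits) = 1010. This is the CRC / FCS.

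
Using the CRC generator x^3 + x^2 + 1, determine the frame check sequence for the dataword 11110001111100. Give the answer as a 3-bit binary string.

011

Append 3 zeros: 11110001111100000. Divide by 1101 (XOR where the leading bit is 1):
  pos 0: 1111 XOR 1101 = 0010
  pos 2: 1000 XOR 1101 = 0101
  pos 3: 1010 XOR 1101 = 0111
  pos 4: 1111 XOR 1101 = 0010
  pos 6: 1011 XOR 1101 = 0110
  pos 7: 1101 XOR 1101 = 0000
  pos 11: 1000 XOR 1101 = 0101
  pos 12: 1010 XOR 1101 = 0111
  pos 13: 1110 XOR 1101 = 0011
Remainder (last 3 bits) = 011. This is the CRC / FCS.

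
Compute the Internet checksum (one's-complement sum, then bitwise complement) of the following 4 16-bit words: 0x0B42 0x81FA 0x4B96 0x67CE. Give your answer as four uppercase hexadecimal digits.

One's-complement addition (fold any carry out of bit 15 back into bit 0):
  0x0B42 + 0x81FA = 0x08D3C
  0x8D3C + 0x4B96 = 0x0D8D2
  0xD8D2 + 0x67CE = 0x140A0 → wrap carry → 0x40A1
One's-complement sum = 0x40A1.
Checksum = ~0x40A1 & 0xFFFF = 0xBF5E.

BF5E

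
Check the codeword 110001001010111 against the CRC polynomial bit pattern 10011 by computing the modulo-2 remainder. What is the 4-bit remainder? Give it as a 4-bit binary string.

Modulo-2 division of 110001001010111 by 10011:
  pos 0: 11000 XOR 10011 = 01011
  pos 1: 10111 XOR 10011 = 00100
  pos 3: 10000 XOR 10011 = 00011
  pos 6: 11101 XOR 10011 = 01110
  pos 7: 11100 XOR 10011 = 01111
  pos 8: 11111 XOR 10011 = 01100
  pos 9: 11001 XOR 10011 = 01010
  pos 10: 10101 XOR 10011 = 00110
Remainder = 0110 (nonzero — an error is detected).

0110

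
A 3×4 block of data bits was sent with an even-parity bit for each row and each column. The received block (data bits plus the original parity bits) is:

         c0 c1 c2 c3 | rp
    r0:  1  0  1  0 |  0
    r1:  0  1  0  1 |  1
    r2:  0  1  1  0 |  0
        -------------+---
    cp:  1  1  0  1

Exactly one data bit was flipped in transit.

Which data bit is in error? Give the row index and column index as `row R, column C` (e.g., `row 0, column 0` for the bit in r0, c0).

row 1, column 1

Recompute each row's even parity and compare to rp:
  r0: data parity 0, sent rp 0 → ok
  r1: data parity 0, sent rp 1 → mismatch
  r2: data parity 0, sent rp 0 → ok
Recompute each column's even parity and compare to cp:
  c0: data parity 1, sent cp 1 → ok
  c1: data parity 0, sent cp 1 → mismatch
  c2: data parity 0, sent cp 0 → ok
  c3: data parity 1, sent cp 1 → ok
Exactly one row (r1) and one column (c1) fail → the flipped bit is at their intersection.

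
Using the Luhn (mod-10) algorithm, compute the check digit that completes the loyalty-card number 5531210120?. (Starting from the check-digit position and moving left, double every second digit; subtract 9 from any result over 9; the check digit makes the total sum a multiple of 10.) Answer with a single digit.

1

Partial digits right→left: 0 2 1 0 1 2 1 3 5 5
Double every second digit counting from the check-digit position (so the 1st, 3rd, 5th, ... of the partial from the right).
  doubled (with −9 where >9): 0 2 2 2 1 → sum 7
  kept as-is: 2 0 2 3 5 → sum 12
Total = 7 + 12 = 19.
Check digit = (10 − (19 mod 10)) mod 10 = 1.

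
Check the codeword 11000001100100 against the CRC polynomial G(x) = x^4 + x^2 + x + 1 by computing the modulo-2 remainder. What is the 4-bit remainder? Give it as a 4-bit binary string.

0100

Modulo-2 division of 11000001100100 by 10111:
  pos 0: 11000 XOR 10111 = 01111
  pos 1: 11110 XOR 10111 = 01001
  pos 2: 10010 XOR 10111 = 00101
  pos 4: 10111 XOR 10111 = 00000
Remainder = 0100 (nonzero — an error is detected).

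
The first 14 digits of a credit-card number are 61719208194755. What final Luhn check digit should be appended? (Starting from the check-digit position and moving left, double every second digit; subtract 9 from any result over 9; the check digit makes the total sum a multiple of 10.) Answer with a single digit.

Partial digits right→left: 5 5 7 4 9 1 8 0 2 9 1 7 1 6
Double every second digit counting from the check-digit position (so the 1st, 3rd, 5th, ... of the partial from the right).
  doubled (with −9 where >9): 1 5 9 7 4 2 2 → sum 30
  kept as-is: 5 4 1 0 9 7 6 → sum 32
Total = 30 + 32 = 62.
Check digit = (10 − (62 mod 10)) mod 10 = 8.

8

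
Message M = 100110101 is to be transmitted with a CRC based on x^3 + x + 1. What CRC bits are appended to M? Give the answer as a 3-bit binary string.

Append 3 zeros: 100110101000. Divide by 1011 (XOR where the leading bit is 1):
  pos 0: 1001 XOR 1011 = 0010
  pos 2: 1010 XOR 1011 = 0001
  pos 5: 1101 XOR 1011 = 0110
  pos 6: 1100 XOR 1011 = 0111
  pos 7: 1110 XOR 1011 = 0101
  pos 8: 1010 XOR 1011 = 0001
Remainder (last 3 bits) = 001. This is the CRC / FCS.

001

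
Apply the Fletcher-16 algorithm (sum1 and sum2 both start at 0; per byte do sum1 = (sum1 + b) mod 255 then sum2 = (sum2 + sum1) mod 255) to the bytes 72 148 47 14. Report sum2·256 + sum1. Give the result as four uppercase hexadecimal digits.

Running sums (mod 255):
  after byte 0 (72): sum1=72, sum2=72
  after byte 1 (148): sum1=220, sum2=37
  after byte 2 (47): sum1=12, sum2=49
  after byte 3 (14): sum1=26, sum2=75
Checksum = sum2·256 + sum1 = 75·256 + 26 = 19226 = 0x4B1A.

4B1A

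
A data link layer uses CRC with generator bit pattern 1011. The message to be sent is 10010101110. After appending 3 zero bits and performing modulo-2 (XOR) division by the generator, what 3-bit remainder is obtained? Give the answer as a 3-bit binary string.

Append 3 zeros: 10010101110000. Divide by 1011 (XOR where the leading bit is 1):
  pos 0: 1001 XOR 1011 = 0010
  pos 2: 1001 XOR 1011 = 0010
  pos 4: 1001 XOR 1011 = 0010
  pos 6: 1011 XOR 1011 = 0000
Remainder (last 3 bits) = 000. This is the CRC / FCS.

000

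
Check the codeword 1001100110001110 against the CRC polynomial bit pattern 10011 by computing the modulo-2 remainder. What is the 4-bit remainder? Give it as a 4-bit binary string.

0000

Modulo-2 division of 1001100110001110 by 10011:
  pos 0: 10011 XOR 10011 = 00000
  pos 7: 11000 XOR 10011 = 01011
  pos 8: 10111 XOR 10011 = 00100
  pos 10: 10011 XOR 10011 = 00000
Remainder = 0000 (zero — the frame passes the CRC check).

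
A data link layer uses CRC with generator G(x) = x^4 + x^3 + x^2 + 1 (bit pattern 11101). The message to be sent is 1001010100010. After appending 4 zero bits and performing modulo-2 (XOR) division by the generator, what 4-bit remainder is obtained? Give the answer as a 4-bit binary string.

Append 4 zeros: 10010101000100000. Divide by 11101 (XOR where the leading bit is 1):
  pos 0: 10010 XOR 11101 = 01111
  pos 1: 11111 XOR 11101 = 00010
  pos 4: 10010 XOR 11101 = 01111
  pos 5: 11110 XOR 11101 = 00011
  pos 8: 11010 XOR 11101 = 00111
  pos 10: 11100 XOR 11101 = 00001
Remainder (last 4 bits) = 0100. This is the CRC / FCS.

0100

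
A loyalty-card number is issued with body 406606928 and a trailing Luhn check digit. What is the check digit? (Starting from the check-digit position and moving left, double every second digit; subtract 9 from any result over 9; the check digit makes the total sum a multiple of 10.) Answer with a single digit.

9

Partial digits right→left: 8 2 9 6 0 6 6 0 4
Double every second digit counting from the check-digit position (so the 1st, 3rd, 5th, ... of the partial from the right).
  doubled (with −9 where >9): 7 9 0 3 8 → sum 27
  kept as-is: 2 6 6 0 → sum 14
Total = 27 + 14 = 41.
Check digit = (10 − (41 mod 10)) mod 10 = 9.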